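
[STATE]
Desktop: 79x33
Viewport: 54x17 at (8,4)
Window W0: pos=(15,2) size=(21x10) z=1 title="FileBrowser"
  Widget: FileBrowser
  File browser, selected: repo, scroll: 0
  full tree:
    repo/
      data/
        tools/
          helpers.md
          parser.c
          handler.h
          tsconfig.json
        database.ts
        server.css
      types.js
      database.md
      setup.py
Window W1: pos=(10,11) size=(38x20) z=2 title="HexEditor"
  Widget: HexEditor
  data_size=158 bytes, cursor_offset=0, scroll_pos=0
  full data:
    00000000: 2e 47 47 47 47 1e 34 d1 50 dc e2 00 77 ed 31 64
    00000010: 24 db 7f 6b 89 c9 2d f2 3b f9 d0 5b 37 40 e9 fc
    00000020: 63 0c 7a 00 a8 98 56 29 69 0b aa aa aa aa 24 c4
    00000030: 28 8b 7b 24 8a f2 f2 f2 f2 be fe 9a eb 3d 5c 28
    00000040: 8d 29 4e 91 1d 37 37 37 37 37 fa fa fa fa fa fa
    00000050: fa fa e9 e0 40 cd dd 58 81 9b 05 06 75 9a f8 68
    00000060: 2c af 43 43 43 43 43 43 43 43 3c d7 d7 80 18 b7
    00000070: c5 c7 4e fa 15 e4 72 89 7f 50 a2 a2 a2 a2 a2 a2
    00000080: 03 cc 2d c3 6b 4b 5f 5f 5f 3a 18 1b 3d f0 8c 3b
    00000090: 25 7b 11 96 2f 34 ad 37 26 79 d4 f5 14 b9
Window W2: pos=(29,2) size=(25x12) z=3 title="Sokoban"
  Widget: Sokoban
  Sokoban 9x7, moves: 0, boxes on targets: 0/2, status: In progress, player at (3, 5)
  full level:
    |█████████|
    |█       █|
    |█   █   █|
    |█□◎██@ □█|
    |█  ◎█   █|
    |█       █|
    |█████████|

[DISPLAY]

       ┠─────────────┠───────────────────────┨        
       ┃> [-] repo/  ┃█████████              ┃        
       ┃    [+] data/┃█       █              ┃        
       ┃    types.js ┃█   █   █              ┃        
       ┃    database.┃█□◎██@ □█              ┃        
       ┃    setup.py ┃█  ◎█   █              ┃        
       ┃             ┃█       █              ┃        
  ┏━━━━━━━━━━━━━━━━━━┃█████████              ┃        
  ┃ HexEditor        ┃Moves: 0  0/2          ┃        
  ┠──────────────────┗━━━━━━━━━━━━━━━━━━━━━━━┛        
  ┃00000000  2E 47 47 47 47 1e 34 d1  5┃              
  ┃00000010  24 db 7f 6b 89 c9 2d f2  3┃              
  ┃00000020  63 0c 7a 00 a8 98 56 29  6┃              
  ┃00000030  28 8b 7b 24 8a f2 f2 f2  f┃              
  ┃00000040  8d 29 4e 91 1d 37 37 37  3┃              
  ┃00000050  fa fa e9 e0 40 cd dd 58  8┃              
  ┃00000060  2c af 43 43 43 43 43 43  4┃              


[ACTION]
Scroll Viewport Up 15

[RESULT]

                                                      
                                                      
       ┏━━━━━━━━━━━━━┏━━━━━━━━━━━━━━━━━━━━━━━┓        
       ┃ FileBrowser ┃ Sokoban               ┃        
       ┠─────────────┠───────────────────────┨        
       ┃> [-] repo/  ┃█████████              ┃        
       ┃    [+] data/┃█       █              ┃        
       ┃    types.js ┃█   █   █              ┃        
       ┃    database.┃█□◎██@ □█              ┃        
       ┃    setup.py ┃█  ◎█   █              ┃        
       ┃             ┃█       █              ┃        
  ┏━━━━━━━━━━━━━━━━━━┃█████████              ┃        
  ┃ HexEditor        ┃Moves: 0  0/2          ┃        
  ┠──────────────────┗━━━━━━━━━━━━━━━━━━━━━━━┛        
  ┃00000000  2E 47 47 47 47 1e 34 d1  5┃              
  ┃00000010  24 db 7f 6b 89 c9 2d f2  3┃              
  ┃00000020  63 0c 7a 00 a8 98 56 29  6┃              


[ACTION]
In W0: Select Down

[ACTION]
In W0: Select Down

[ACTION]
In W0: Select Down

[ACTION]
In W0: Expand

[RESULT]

                                                      
                                                      
       ┏━━━━━━━━━━━━━┏━━━━━━━━━━━━━━━━━━━━━━━┓        
       ┃ FileBrowser ┃ Sokoban               ┃        
       ┠─────────────┠───────────────────────┨        
       ┃  [-] repo/  ┃█████████              ┃        
       ┃    [+] data/┃█       █              ┃        
       ┃    types.js ┃█   █   █              ┃        
       ┃  > database.┃█□◎██@ □█              ┃        
       ┃    setup.py ┃█  ◎█   █              ┃        
       ┃             ┃█       █              ┃        
  ┏━━━━━━━━━━━━━━━━━━┃█████████              ┃        
  ┃ HexEditor        ┃Moves: 0  0/2          ┃        
  ┠──────────────────┗━━━━━━━━━━━━━━━━━━━━━━━┛        
  ┃00000000  2E 47 47 47 47 1e 34 d1  5┃              
  ┃00000010  24 db 7f 6b 89 c9 2d f2  3┃              
  ┃00000020  63 0c 7a 00 a8 98 56 29  6┃              


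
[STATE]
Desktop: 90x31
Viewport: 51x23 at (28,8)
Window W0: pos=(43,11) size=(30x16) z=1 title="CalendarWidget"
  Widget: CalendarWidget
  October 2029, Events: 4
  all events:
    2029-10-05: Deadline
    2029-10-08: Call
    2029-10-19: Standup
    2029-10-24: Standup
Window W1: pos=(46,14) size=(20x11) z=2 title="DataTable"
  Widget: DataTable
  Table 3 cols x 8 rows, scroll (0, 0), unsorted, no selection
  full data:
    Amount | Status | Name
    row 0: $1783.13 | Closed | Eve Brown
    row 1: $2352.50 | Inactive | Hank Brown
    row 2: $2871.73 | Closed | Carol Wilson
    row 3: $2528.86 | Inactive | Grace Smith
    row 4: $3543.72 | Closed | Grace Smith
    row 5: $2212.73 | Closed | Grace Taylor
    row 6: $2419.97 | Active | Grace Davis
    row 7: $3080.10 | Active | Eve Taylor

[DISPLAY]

                                                   
                                                   
                                                   
               ┏━━━━━━━━━━━━━━━━━━━━━━━━━━━━┓      
               ┃ CalendarWidget             ┃      
               ┠────────────────────────────┨      
               ┃  ┏━━━━━━━━━━━━━━━━━━┓      ┃      
               ┃Mo┃ DataTable        ┃      ┃      
               ┃ 1┠──────────────────┨      ┃      
               ┃ 8┃Amount  │Status  │┃      ┃      
               ┃15┃────────┼────────┼┃      ┃      
               ┃22┃$1783.13│Closed  │┃      ┃      
               ┃29┃$2352.50│Inactive│┃      ┃      
               ┃  ┃$2871.73│Closed  │┃      ┃      
               ┃  ┃$2528.86│Inactive│┃      ┃      
               ┃  ┃$3543.72│Closed  │┃      ┃      
               ┃  ┗━━━━━━━━━━━━━━━━━━┛      ┃      
               ┃                            ┃      
               ┗━━━━━━━━━━━━━━━━━━━━━━━━━━━━┛      
                                                   
                                                   
                                                   
                                                   


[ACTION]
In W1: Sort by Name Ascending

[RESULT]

                                                   
                                                   
                                                   
               ┏━━━━━━━━━━━━━━━━━━━━━━━━━━━━┓      
               ┃ CalendarWidget             ┃      
               ┠────────────────────────────┨      
               ┃  ┏━━━━━━━━━━━━━━━━━━┓      ┃      
               ┃Mo┃ DataTable        ┃      ┃      
               ┃ 1┠──────────────────┨      ┃      
               ┃ 8┃Amount  │Status  │┃      ┃      
               ┃15┃────────┼────────┼┃      ┃      
               ┃22┃$2871.73│Closed  │┃      ┃      
               ┃29┃$1783.13│Closed  │┃      ┃      
               ┃  ┃$3080.10│Active  │┃      ┃      
               ┃  ┃$2419.97│Active  │┃      ┃      
               ┃  ┃$2528.86│Inactive│┃      ┃      
               ┃  ┗━━━━━━━━━━━━━━━━━━┛      ┃      
               ┃                            ┃      
               ┗━━━━━━━━━━━━━━━━━━━━━━━━━━━━┛      
                                                   
                                                   
                                                   
                                                   


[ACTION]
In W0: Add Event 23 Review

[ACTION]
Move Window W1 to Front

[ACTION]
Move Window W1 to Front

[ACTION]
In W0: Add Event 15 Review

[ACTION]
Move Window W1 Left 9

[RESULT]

                                                   
                                                   
                                                   
               ┏━━━━━━━━━━━━━━━━━━━━━━━━━━━━┓      
               ┃ CalendarWidget             ┃      
               ┠────────────────────────────┨      
         ┏━━━━━━━━━━━━━━━━━━┓er 2029        ┃      
         ┃ DataTable        ┃r Sa Su        ┃      
         ┠──────────────────┨5*  6  7       ┃      
         ┃Amount  │Status  │┃12 13 14       ┃      
         ┃────────┼────────┼┃19* 20 21      ┃      
         ┃$2871.73│Closed  │┃ 26 27 28      ┃      
         ┃$1783.13│Closed  │┃               ┃      
         ┃$3080.10│Active  │┃               ┃      
         ┃$2419.97│Active  │┃               ┃      
         ┃$2528.86│Inactive│┃               ┃      
         ┗━━━━━━━━━━━━━━━━━━┛               ┃      
               ┃                            ┃      
               ┗━━━━━━━━━━━━━━━━━━━━━━━━━━━━┛      
                                                   
                                                   
                                                   
                                                   


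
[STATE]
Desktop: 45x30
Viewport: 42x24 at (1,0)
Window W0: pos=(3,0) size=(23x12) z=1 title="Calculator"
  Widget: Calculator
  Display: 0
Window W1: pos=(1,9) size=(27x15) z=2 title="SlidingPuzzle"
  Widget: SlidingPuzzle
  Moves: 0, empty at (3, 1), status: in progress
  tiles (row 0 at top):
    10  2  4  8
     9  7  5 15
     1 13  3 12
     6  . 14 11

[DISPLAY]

  ┏━━━━━━━━━━━━━━━━━━━━━┓                 
  ┃ Calculator          ┃                 
  ┠─────────────────────┨                 
  ┃                    0┃                 
  ┃┌───┬───┬───┬───┐    ┃                 
  ┃│ 7 │ 8 │ 9 │ ÷ │    ┃                 
  ┃├───┼───┼───┼───┤    ┃                 
  ┃│ 4 │ 5 │ 6 │ × │    ┃                 
  ┃├───┼───┼───┼───┤    ┃                 
┏━━━━━━━━━━━━━━━━━━━━━━━━━┓               
┃ SlidingPuzzle           ┃               
┠─────────────────────────┨               
┃┌────┬────┬────┬────┐    ┃               
┃│ 10 │  2 │  4 │  8 │    ┃               
┃├────┼────┼────┼────┤    ┃               
┃│  9 │  7 │  5 │ 15 │    ┃               
┃├────┼────┼────┼────┤    ┃               
┃│  1 │ 13 │  3 │ 12 │    ┃               
┃├────┼────┼────┼────┤    ┃               
┃│  6 │    │ 14 │ 11 │    ┃               
┃└────┴────┴────┴────┘    ┃               
┃Moves: 0                 ┃               
┃                         ┃               
┗━━━━━━━━━━━━━━━━━━━━━━━━━┛               


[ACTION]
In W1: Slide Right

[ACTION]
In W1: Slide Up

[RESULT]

  ┏━━━━━━━━━━━━━━━━━━━━━┓                 
  ┃ Calculator          ┃                 
  ┠─────────────────────┨                 
  ┃                    0┃                 
  ┃┌───┬───┬───┬───┐    ┃                 
  ┃│ 7 │ 8 │ 9 │ ÷ │    ┃                 
  ┃├───┼───┼───┼───┤    ┃                 
  ┃│ 4 │ 5 │ 6 │ × │    ┃                 
  ┃├───┼───┼───┼───┤    ┃                 
┏━━━━━━━━━━━━━━━━━━━━━━━━━┓               
┃ SlidingPuzzle           ┃               
┠─────────────────────────┨               
┃┌────┬────┬────┬────┐    ┃               
┃│ 10 │  2 │  4 │  8 │    ┃               
┃├────┼────┼────┼────┤    ┃               
┃│  9 │  7 │  5 │ 15 │    ┃               
┃├────┼────┼────┼────┤    ┃               
┃│  1 │ 13 │  3 │ 12 │    ┃               
┃├────┼────┼────┼────┤    ┃               
┃│    │  6 │ 14 │ 11 │    ┃               
┃└────┴────┴────┴────┘    ┃               
┃Moves: 1                 ┃               
┃                         ┃               
┗━━━━━━━━━━━━━━━━━━━━━━━━━┛               


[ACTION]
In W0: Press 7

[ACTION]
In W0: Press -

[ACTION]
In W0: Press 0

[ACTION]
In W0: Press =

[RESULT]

  ┏━━━━━━━━━━━━━━━━━━━━━┓                 
  ┃ Calculator          ┃                 
  ┠─────────────────────┨                 
  ┃                    7┃                 
  ┃┌───┬───┬───┬───┐    ┃                 
  ┃│ 7 │ 8 │ 9 │ ÷ │    ┃                 
  ┃├───┼───┼───┼───┤    ┃                 
  ┃│ 4 │ 5 │ 6 │ × │    ┃                 
  ┃├───┼───┼───┼───┤    ┃                 
┏━━━━━━━━━━━━━━━━━━━━━━━━━┓               
┃ SlidingPuzzle           ┃               
┠─────────────────────────┨               
┃┌────┬────┬────┬────┐    ┃               
┃│ 10 │  2 │  4 │  8 │    ┃               
┃├────┼────┼────┼────┤    ┃               
┃│  9 │  7 │  5 │ 15 │    ┃               
┃├────┼────┼────┼────┤    ┃               
┃│  1 │ 13 │  3 │ 12 │    ┃               
┃├────┼────┼────┼────┤    ┃               
┃│    │  6 │ 14 │ 11 │    ┃               
┃└────┴────┴────┴────┘    ┃               
┃Moves: 1                 ┃               
┃                         ┃               
┗━━━━━━━━━━━━━━━━━━━━━━━━━┛               


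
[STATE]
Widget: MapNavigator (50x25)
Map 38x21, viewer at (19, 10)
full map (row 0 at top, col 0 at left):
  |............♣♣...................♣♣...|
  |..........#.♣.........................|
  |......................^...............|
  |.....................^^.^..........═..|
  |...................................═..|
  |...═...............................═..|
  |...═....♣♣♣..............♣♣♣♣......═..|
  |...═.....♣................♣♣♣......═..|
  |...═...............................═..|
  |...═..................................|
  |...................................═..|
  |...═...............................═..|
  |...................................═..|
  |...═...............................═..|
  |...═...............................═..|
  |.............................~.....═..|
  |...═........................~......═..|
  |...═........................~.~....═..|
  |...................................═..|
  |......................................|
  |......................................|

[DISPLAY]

                                                  
                                                  
      ............♣♣...................♣♣...      
      ..........#.♣.........................      
      ......................^...............      
      .....................^^.^..........═..      
      ...................................═..      
      ...═...............................═..      
      ...═....♣♣♣..............♣♣♣♣......═..      
      ...═.....♣................♣♣♣......═..      
      ...═...............................═..      
      ...═..................................      
      ...................@...............═..      
      ...═...............................═..      
      ...................................═..      
      ...═...............................═..      
      ...═...............................═..      
      .............................~.....═..      
      ...═........................~......═..      
      ...═........................~.~....═..      
      ...................................═..      
      ......................................      
      ......................................      
                                                  
                                                  


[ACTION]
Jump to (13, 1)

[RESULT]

                                                  
                                                  
                                                  
                                                  
                                                  
                                                  
                                                  
                                                  
                                                  
                                                  
                                                  
            ............♣♣...................♣♣...
            ..........#.♣@........................
            ......................^...............
            .....................^^.^..........═..
            ...................................═..
            ...═...............................═..
            ...═....♣♣♣..............♣♣♣♣......═..
            ...═.....♣................♣♣♣......═..
            ...═...............................═..
            ...═..................................
            ...................................═..
            ...═...............................═..
            ...................................═..
            ...═...............................═..


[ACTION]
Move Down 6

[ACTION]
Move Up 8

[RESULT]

                                                  
                                                  
                                                  
                                                  
                                                  
                                                  
                                                  
                                                  
                                                  
                                                  
                                                  
                                                  
            ............♣@...................♣♣...
            ..........#.♣.........................
            ......................^...............
            .....................^^.^..........═..
            ...................................═..
            ...═...............................═..
            ...═....♣♣♣..............♣♣♣♣......═..
            ...═.....♣................♣♣♣......═..
            ...═...............................═..
            ...═..................................
            ...................................═..
            ...═...............................═..
            ...................................═..


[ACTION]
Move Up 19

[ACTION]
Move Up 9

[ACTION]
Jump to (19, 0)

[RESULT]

                                                  
                                                  
                                                  
                                                  
                                                  
                                                  
                                                  
                                                  
                                                  
                                                  
                                                  
                                                  
      ............♣♣.....@.............♣♣...      
      ..........#.♣.........................      
      ......................^...............      
      .....................^^.^..........═..      
      ...................................═..      
      ...═...............................═..      
      ...═....♣♣♣..............♣♣♣♣......═..      
      ...═.....♣................♣♣♣......═..      
      ...═...............................═..      
      ...═..................................      
      ...................................═..      
      ...═...............................═..      
      ...................................═..      


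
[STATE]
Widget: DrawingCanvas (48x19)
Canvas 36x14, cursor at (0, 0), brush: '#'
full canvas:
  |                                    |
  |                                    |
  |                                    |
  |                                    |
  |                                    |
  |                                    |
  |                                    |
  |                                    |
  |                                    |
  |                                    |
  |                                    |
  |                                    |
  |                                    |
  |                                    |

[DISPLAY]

+                                               
                                                
                                                
                                                
                                                
                                                
                                                
                                                
                                                
                                                
                                                
                                                
                                                
                                                
                                                
                                                
                                                
                                                
                                                


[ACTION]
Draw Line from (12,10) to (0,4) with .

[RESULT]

+   .                                           
     .                                          
     .                                          
      .                                         
      .                                         
       .                                        
       .                                        
        .                                       
        .                                       
         .                                      
         .                                      
          .                                     
          .                                     
                                                
                                                
                                                
                                                
                                                
                                                


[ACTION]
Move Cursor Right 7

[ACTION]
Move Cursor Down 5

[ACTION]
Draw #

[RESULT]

    .                                           
     .                                          
     .                                          
      .                                         
      .                                         
       #                                        
       .                                        
        .                                       
        .                                       
         .                                      
         .                                      
          .                                     
          .                                     
                                                
                                                
                                                
                                                
                                                
                                                


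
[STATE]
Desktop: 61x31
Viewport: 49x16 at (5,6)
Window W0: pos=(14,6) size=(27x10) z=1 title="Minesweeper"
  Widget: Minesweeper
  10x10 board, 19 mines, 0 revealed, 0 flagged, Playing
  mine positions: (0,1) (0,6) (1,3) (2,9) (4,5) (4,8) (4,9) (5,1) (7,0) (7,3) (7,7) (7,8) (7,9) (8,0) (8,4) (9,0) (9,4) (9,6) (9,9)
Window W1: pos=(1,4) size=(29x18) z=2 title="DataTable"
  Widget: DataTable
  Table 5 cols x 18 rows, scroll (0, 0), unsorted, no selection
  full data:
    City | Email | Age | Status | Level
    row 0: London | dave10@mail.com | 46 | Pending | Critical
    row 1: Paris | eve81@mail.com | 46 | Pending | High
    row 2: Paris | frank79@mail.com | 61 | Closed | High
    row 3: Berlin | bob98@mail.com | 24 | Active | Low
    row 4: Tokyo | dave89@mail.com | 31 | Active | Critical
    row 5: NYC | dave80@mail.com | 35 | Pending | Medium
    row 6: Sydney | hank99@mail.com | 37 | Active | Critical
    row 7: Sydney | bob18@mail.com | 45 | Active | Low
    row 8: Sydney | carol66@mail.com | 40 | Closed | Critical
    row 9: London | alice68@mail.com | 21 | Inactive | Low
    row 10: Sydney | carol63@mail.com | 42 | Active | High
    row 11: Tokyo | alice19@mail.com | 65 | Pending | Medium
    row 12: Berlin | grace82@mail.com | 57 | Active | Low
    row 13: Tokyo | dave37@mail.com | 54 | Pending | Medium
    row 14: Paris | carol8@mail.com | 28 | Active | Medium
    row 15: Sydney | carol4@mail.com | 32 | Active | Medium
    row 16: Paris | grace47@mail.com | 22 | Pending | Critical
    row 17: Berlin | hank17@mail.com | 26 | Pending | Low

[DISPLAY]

────────────────────────┨━━━━━━━━━━┓             
y  │Email           │Age┃          ┃             
───┼────────────────┼───┃──────────┨             
don│dave10@mail.com │46 ┃          ┃             
is │eve81@mail.com  │46 ┃          ┃             
is │frank79@mail.com│61 ┃          ┃             
lin│bob98@mail.com  │24 ┃          ┃             
yo │dave89@mail.com │31 ┃          ┃             
   │dave80@mail.com │35 ┃          ┃             
ney│hank99@mail.com │37 ┃━━━━━━━━━━┛             
ney│bob18@mail.com  │45 ┃                        
ney│carol66@mail.com│40 ┃                        
don│alice68@mail.com│21 ┃                        
ney│carol63@mail.com│42 ┃                        
yo │alice19@mail.com│65 ┃                        
━━━━━━━━━━━━━━━━━━━━━━━━┛                        


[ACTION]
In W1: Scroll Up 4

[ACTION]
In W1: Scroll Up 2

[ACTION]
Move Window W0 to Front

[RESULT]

─────────┏━━━━━━━━━━━━━━━━━━━━━━━━━┓             
y  │Email┃ Minesweeper             ┃             
───┼─────┠─────────────────────────┨             
don│dave1┃■■■■■■■■■■               ┃             
is │eve81┃■■■■■■■■■■               ┃             
is │frank┃■■■■■■■■■■               ┃             
lin│bob98┃■■■■■■■■■■               ┃             
yo │dave8┃■■■■■■■■■■               ┃             
   │dave8┃■■■■■■■■■■               ┃             
ney│hank9┗━━━━━━━━━━━━━━━━━━━━━━━━━┛             
ney│bob18@mail.com  │45 ┃                        
ney│carol66@mail.com│40 ┃                        
don│alice68@mail.com│21 ┃                        
ney│carol63@mail.com│42 ┃                        
yo │alice19@mail.com│65 ┃                        
━━━━━━━━━━━━━━━━━━━━━━━━┛                        


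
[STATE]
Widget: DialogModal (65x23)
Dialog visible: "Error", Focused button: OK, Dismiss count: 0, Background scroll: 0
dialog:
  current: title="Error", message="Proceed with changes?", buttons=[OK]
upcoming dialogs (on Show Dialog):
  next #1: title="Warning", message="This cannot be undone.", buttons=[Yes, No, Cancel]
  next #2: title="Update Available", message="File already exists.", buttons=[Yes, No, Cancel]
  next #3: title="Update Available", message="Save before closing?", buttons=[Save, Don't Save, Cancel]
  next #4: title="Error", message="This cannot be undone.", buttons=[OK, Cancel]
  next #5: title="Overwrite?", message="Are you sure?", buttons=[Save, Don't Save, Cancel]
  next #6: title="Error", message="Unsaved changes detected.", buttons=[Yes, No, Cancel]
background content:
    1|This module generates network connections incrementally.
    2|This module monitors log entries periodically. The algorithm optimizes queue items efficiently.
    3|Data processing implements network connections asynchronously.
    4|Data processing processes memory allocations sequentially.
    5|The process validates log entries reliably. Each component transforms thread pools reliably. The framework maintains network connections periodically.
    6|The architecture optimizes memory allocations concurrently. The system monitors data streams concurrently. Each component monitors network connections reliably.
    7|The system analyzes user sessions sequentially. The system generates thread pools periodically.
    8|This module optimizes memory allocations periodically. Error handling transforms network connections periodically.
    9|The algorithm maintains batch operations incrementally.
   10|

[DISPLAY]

This module generates network connections incrementally.         
This module monitors log entries periodically. The algorithm opti
Data processing implements network connections asynchronously.   
Data processing processes memory allocations sequentially.       
The process validates log entries reliably. Each component transf
The architecture optimizes memory allocations concurrently. The s
The system analyzes user sessions sequentially. The system genera
This module optimizes memory allocations periodically. Error hand
The algorithm maintains batch operations incrementally.          
                    ┌───────────────────────┐                    
                    │         Error         │                    
                    │ Proceed with changes? │                    
                    │          [OK]         │                    
                    └───────────────────────┘                    
                                                                 
                                                                 
                                                                 
                                                                 
                                                                 
                                                                 
                                                                 
                                                                 
                                                                 


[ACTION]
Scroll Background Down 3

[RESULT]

Data processing processes memory allocations sequentially.       
The process validates log entries reliably. Each component transf
The architecture optimizes memory allocations concurrently. The s
The system analyzes user sessions sequentially. The system genera
This module optimizes memory allocations periodically. Error hand
The algorithm maintains batch operations incrementally.          
                                                                 
                                                                 
                                                                 
                    ┌───────────────────────┐                    
                    │         Error         │                    
                    │ Proceed with changes? │                    
                    │          [OK]         │                    
                    └───────────────────────┘                    
                                                                 
                                                                 
                                                                 
                                                                 
                                                                 
                                                                 
                                                                 
                                                                 
                                                                 


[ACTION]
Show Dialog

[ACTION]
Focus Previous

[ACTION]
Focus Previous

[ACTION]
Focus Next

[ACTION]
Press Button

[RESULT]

Data processing processes memory allocations sequentially.       
The process validates log entries reliably. Each component transf
The architecture optimizes memory allocations concurrently. The s
The system analyzes user sessions sequentially. The system genera
This module optimizes memory allocations periodically. Error hand
The algorithm maintains batch operations incrementally.          
                                                                 
                                                                 
                                                                 
                                                                 
                                                                 
                                                                 
                                                                 
                                                                 
                                                                 
                                                                 
                                                                 
                                                                 
                                                                 
                                                                 
                                                                 
                                                                 
                                                                 


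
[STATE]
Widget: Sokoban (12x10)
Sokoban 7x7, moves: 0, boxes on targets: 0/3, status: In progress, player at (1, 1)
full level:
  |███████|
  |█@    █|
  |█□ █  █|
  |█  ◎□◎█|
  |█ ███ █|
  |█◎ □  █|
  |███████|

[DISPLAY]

███████     
█@    █     
█□ █  █     
█  ◎□◎█     
█ ███ █     
█◎ □  █     
███████     
Moves: 0  0/
            
            


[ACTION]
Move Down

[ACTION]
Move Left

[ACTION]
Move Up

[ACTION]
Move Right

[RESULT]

███████     
█ @   █     
█  █  █     
█□ ◎□◎█     
█ ███ █     
█◎ □  █     
███████     
Moves: 3  0/
            
            


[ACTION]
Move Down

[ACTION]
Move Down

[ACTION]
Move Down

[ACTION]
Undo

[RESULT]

███████     
█     █     
█ @█  █     
█□ ◎□◎█     
█ ███ █     
█◎ □  █     
███████     
Moves: 4  0/
            
            


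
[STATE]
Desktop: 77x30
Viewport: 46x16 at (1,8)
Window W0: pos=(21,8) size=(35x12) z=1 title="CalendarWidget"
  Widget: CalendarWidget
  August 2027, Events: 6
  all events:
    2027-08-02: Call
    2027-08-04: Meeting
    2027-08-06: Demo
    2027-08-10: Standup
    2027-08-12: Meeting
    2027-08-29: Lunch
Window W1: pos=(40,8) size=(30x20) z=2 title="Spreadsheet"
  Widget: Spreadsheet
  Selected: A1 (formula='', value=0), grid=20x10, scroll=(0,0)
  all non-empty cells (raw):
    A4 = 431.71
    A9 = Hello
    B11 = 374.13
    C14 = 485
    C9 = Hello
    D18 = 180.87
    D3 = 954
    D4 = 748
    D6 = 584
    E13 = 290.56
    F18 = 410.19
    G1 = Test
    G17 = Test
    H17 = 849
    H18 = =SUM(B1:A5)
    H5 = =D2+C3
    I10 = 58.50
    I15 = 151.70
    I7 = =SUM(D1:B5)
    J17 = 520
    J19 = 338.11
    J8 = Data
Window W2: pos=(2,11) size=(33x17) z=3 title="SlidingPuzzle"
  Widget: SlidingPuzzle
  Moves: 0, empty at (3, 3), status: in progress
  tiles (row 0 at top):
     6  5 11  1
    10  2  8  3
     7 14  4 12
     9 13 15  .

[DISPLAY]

                    ┏━━━━━━━━━━━━━━━━━━┏━━━━━━
                    ┃ CalendarWidget   ┃ Sprea
                    ┠──────────────────┠──────
 ┏━━━━━━━━━━━━━━━━━━━━━━━━━━━━━━━┓gust ┃A1:   
 ┃ SlidingPuzzle                 ┃r Sa ┃      
 ┠───────────────────────────────┨     ┃------
 ┃┌────┬────┬────┬────┐          ┃  6* ┃  1   
 ┃│  6 │  5 │ 11 │  1 │          ┃ 13 1┃  2   
 ┃├────┼────┼────┼────┤          ┃0 21 ┃  3   
 ┃│ 10 │  2 │  8 │  3 │          ┃7 28 ┃  4   
 ┃├────┼────┼────┼────┤          ┃     ┃  5   
 ┃│  7 │ 14 │  4 │ 12 │          ┃━━━━━┃  6   
 ┃├────┼────┼────┼────┤          ┃     ┃  7   
 ┃│  9 │ 13 │ 15 │    │          ┃     ┃  8   
 ┃└────┴────┴────┴────┘          ┃     ┃  9 He
 ┃Moves: 0                       ┃     ┃ 10   


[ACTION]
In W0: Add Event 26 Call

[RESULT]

                    ┏━━━━━━━━━━━━━━━━━━┏━━━━━━
                    ┃ CalendarWidget   ┃ Sprea
                    ┠──────────────────┠──────
 ┏━━━━━━━━━━━━━━━━━━━━━━━━━━━━━━━┓gust ┃A1:   
 ┃ SlidingPuzzle                 ┃r Sa ┃      
 ┠───────────────────────────────┨     ┃------
 ┃┌────┬────┬────┬────┐          ┃  6* ┃  1   
 ┃│  6 │  5 │ 11 │  1 │          ┃ 13 1┃  2   
 ┃├────┼────┼────┼────┤          ┃0 21 ┃  3   
 ┃│ 10 │  2 │  8 │  3 │          ┃27 28┃  4   
 ┃├────┼────┼────┼────┤          ┃     ┃  5   
 ┃│  7 │ 14 │  4 │ 12 │          ┃━━━━━┃  6   
 ┃├────┼────┼────┼────┤          ┃     ┃  7   
 ┃│  9 │ 13 │ 15 │    │          ┃     ┃  8   
 ┃└────┴────┴────┴────┘          ┃     ┃  9 He
 ┃Moves: 0                       ┃     ┃ 10   


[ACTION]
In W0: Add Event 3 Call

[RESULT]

                    ┏━━━━━━━━━━━━━━━━━━┏━━━━━━
                    ┃ CalendarWidget   ┃ Sprea
                    ┠──────────────────┠──────
 ┏━━━━━━━━━━━━━━━━━━━━━━━━━━━━━━━┓gust ┃A1:   
 ┃ SlidingPuzzle                 ┃r Sa ┃      
 ┠───────────────────────────────┨     ┃------
 ┃┌────┬────┬────┬────┐          ┃5  6*┃  1   
 ┃│  6 │  5 │ 11 │  1 │          ┃ 13 1┃  2   
 ┃├────┼────┼────┼────┤          ┃0 21 ┃  3   
 ┃│ 10 │  2 │  8 │  3 │          ┃27 28┃  4   
 ┃├────┼────┼────┼────┤          ┃     ┃  5   
 ┃│  7 │ 14 │  4 │ 12 │          ┃━━━━━┃  6   
 ┃├────┼────┼────┼────┤          ┃     ┃  7   
 ┃│  9 │ 13 │ 15 │    │          ┃     ┃  8   
 ┃└────┴────┴────┴────┘          ┃     ┃  9 He
 ┃Moves: 0                       ┃     ┃ 10   
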